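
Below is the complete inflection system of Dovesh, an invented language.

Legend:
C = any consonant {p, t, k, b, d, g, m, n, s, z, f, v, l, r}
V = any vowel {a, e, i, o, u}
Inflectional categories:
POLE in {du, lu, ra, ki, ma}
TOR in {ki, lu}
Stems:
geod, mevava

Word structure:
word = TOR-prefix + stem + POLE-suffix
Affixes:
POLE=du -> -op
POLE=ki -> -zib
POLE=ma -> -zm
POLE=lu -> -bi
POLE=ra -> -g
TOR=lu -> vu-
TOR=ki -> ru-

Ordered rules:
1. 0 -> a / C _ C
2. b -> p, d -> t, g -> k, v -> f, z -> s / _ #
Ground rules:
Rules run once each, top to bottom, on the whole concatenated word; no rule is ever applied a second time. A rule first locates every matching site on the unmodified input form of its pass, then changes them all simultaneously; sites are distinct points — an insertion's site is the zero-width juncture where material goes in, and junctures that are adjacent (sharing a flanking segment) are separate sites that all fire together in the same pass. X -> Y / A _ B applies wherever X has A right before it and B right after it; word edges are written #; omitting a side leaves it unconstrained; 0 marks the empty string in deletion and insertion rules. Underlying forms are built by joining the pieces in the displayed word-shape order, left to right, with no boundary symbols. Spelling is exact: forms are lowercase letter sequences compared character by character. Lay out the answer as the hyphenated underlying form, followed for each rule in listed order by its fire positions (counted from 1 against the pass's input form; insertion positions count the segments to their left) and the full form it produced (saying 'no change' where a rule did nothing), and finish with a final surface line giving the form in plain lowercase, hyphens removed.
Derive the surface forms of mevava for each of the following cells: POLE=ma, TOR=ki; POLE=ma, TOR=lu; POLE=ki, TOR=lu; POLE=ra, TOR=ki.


cell POLE=ma, TOR=ki:
underlying: ru-mevava-zm
1. 0 -> a / C _ C: inserts after position(s) 9: rumevavazam
2. b -> p, d -> t, g -> k, v -> f, z -> s / _ #: no change
surface: rumevavazam

cell POLE=ma, TOR=lu:
underlying: vu-mevava-zm
1. 0 -> a / C _ C: inserts after position(s) 9: vumevavazam
2. b -> p, d -> t, g -> k, v -> f, z -> s / _ #: no change
surface: vumevavazam

cell POLE=ki, TOR=lu:
underlying: vu-mevava-zib
1. 0 -> a / C _ C: no change
2. b -> p, d -> t, g -> k, v -> f, z -> s / _ #: fires at position(s) 11: vumevavazip
surface: vumevavazip

cell POLE=ra, TOR=ki:
underlying: ru-mevava-g
1. 0 -> a / C _ C: no change
2. b -> p, d -> t, g -> k, v -> f, z -> s / _ #: fires at position(s) 9: rumevavak
surface: rumevavak


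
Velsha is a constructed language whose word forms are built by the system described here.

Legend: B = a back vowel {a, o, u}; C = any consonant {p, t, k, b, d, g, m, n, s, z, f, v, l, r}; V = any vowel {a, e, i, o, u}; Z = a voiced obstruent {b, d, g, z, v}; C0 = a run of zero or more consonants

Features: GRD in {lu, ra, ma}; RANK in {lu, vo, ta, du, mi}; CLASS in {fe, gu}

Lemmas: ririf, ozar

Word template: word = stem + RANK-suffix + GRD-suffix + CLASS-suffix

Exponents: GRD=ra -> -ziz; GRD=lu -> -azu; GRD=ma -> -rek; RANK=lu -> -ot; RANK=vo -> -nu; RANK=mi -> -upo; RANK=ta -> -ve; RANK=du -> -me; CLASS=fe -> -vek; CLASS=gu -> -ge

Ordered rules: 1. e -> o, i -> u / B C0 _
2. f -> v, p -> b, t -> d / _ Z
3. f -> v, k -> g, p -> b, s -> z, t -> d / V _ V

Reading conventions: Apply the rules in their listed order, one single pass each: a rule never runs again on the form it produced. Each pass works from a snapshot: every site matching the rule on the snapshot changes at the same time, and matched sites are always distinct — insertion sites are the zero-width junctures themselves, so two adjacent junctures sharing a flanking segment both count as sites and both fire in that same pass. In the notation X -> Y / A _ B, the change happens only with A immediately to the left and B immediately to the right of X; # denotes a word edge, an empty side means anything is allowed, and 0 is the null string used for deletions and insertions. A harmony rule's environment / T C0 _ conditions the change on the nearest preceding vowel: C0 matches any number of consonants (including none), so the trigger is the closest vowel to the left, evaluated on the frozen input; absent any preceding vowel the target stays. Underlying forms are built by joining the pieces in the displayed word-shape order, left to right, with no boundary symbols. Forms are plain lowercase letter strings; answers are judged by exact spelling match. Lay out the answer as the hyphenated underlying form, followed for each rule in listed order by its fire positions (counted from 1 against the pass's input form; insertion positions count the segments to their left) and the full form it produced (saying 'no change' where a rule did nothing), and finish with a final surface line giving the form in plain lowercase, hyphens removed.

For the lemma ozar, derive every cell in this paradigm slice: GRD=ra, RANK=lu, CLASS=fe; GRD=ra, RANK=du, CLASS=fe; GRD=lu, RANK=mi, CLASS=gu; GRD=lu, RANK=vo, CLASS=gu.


cell GRD=ra, RANK=lu, CLASS=fe:
underlying: ozar-ot-ziz-vek
1. e -> o, i -> u / B C0 _: fires at position(s) 8: ozarotzuzvek
2. f -> v, p -> b, t -> d / _ Z: fires at position(s) 6: ozarodzuzvek
3. f -> v, k -> g, p -> b, s -> z, t -> d / V _ V: no change
surface: ozarodzuzvek

cell GRD=ra, RANK=du, CLASS=fe:
underlying: ozar-me-ziz-vek
1. e -> o, i -> u / B C0 _: fires at position(s) 6: ozarmozizvek
2. f -> v, p -> b, t -> d / _ Z: no change
3. f -> v, k -> g, p -> b, s -> z, t -> d / V _ V: no change
surface: ozarmozizvek

cell GRD=lu, RANK=mi, CLASS=gu:
underlying: ozar-upo-azu-ge
1. e -> o, i -> u / B C0 _: fires at position(s) 12: ozarupoazugo
2. f -> v, p -> b, t -> d / _ Z: no change
3. f -> v, k -> g, p -> b, s -> z, t -> d / V _ V: fires at position(s) 6: ozaruboazugo
surface: ozaruboazugo

cell GRD=lu, RANK=vo, CLASS=gu:
underlying: ozar-nu-azu-ge
1. e -> o, i -> u / B C0 _: fires at position(s) 11: ozarnuazugo
2. f -> v, p -> b, t -> d / _ Z: no change
3. f -> v, k -> g, p -> b, s -> z, t -> d / V _ V: no change
surface: ozarnuazugo


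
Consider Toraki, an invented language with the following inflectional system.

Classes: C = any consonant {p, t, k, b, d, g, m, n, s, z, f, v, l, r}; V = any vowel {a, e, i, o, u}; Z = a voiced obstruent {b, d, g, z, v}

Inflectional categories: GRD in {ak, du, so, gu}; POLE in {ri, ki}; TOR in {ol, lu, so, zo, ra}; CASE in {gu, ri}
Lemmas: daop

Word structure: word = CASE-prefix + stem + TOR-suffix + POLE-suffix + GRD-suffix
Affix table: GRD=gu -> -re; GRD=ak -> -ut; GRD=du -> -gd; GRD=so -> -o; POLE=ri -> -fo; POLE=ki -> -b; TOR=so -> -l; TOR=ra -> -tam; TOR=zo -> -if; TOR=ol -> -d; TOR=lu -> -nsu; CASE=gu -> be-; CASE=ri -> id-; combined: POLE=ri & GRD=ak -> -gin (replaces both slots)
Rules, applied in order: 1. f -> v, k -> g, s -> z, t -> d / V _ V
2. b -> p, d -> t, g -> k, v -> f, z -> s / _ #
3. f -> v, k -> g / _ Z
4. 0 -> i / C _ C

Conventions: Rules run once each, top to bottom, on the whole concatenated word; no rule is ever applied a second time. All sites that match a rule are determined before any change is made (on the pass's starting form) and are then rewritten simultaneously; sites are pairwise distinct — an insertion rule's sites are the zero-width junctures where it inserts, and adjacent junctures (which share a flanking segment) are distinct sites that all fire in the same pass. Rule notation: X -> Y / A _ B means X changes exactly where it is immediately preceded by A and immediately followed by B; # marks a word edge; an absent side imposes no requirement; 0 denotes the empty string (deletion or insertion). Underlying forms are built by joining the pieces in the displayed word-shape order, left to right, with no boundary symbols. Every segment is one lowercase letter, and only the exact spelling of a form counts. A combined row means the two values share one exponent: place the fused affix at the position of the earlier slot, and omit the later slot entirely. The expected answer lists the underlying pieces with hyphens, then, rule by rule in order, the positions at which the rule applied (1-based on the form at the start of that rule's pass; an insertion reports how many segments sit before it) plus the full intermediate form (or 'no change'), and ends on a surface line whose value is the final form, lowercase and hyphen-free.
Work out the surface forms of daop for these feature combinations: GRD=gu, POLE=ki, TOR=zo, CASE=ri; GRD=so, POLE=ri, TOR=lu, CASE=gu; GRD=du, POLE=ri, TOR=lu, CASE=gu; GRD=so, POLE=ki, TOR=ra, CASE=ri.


cell GRD=gu, POLE=ki, TOR=zo, CASE=ri:
underlying: id-daop-if-b-re
1. f -> v, k -> g, s -> z, t -> d / V _ V: no change
2. b -> p, d -> t, g -> k, v -> f, z -> s / _ #: no change
3. f -> v, k -> g / _ Z: fires at position(s) 8: iddaopivbre
4. 0 -> i / C _ C: inserts after position(s) 2, 8, 9: ididaopivibire
surface: ididaopivibire

cell GRD=so, POLE=ri, TOR=lu, CASE=gu:
underlying: be-daop-nsu-fo-o
1. f -> v, k -> g, s -> z, t -> d / V _ V: fires at position(s) 10: bedaopnsuvoo
2. b -> p, d -> t, g -> k, v -> f, z -> s / _ #: no change
3. f -> v, k -> g / _ Z: no change
4. 0 -> i / C _ C: inserts after position(s) 6, 7: bedaopinisuvoo
surface: bedaopinisuvoo

cell GRD=du, POLE=ri, TOR=lu, CASE=gu:
underlying: be-daop-nsu-fo-gd
1. f -> v, k -> g, s -> z, t -> d / V _ V: fires at position(s) 10: bedaopnsuvogd
2. b -> p, d -> t, g -> k, v -> f, z -> s / _ #: fires at position(s) 13: bedaopnsuvogt
3. f -> v, k -> g / _ Z: no change
4. 0 -> i / C _ C: inserts after position(s) 6, 7, 12: bedaopinisuvogit
surface: bedaopinisuvogit

cell GRD=so, POLE=ki, TOR=ra, CASE=ri:
underlying: id-daop-tam-b-o
1. f -> v, k -> g, s -> z, t -> d / V _ V: no change
2. b -> p, d -> t, g -> k, v -> f, z -> s / _ #: no change
3. f -> v, k -> g / _ Z: no change
4. 0 -> i / C _ C: inserts after position(s) 2, 6, 9: ididaopitamibo
surface: ididaopitamibo


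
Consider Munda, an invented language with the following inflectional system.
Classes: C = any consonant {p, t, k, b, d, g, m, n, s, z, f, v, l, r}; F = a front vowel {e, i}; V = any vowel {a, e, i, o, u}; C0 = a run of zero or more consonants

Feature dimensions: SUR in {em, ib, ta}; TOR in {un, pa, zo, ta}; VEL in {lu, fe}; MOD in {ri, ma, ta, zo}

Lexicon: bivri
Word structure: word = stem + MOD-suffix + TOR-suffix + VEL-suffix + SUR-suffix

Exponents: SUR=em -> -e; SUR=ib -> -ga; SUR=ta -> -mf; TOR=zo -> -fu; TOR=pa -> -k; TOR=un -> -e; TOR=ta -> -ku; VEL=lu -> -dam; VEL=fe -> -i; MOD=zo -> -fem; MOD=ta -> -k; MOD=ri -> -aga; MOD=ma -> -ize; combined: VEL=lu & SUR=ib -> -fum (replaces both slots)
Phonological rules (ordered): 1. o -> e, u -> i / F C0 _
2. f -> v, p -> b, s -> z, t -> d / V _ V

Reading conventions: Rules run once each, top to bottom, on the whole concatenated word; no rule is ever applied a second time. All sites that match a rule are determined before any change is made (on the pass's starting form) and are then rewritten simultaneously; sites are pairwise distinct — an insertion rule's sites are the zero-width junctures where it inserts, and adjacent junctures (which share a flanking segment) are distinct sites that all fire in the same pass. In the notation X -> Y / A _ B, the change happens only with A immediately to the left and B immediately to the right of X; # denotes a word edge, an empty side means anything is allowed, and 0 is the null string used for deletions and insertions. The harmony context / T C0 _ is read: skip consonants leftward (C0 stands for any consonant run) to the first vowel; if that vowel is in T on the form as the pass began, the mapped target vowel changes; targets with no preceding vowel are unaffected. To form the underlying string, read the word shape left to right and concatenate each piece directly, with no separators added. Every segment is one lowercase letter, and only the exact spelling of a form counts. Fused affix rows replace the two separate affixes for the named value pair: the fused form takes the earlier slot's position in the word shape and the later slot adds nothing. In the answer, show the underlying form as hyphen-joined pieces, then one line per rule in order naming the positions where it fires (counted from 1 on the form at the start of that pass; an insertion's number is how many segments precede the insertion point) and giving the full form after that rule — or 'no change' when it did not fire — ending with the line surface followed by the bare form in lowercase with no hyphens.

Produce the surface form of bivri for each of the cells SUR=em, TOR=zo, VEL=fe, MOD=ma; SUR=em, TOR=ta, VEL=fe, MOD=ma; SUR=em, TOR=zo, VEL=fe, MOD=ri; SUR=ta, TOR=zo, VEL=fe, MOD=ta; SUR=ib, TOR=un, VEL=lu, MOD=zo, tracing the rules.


cell SUR=em, TOR=zo, VEL=fe, MOD=ma:
underlying: bivri-ize-fu-i-e
1. o -> e, u -> i / F C0 _: fires at position(s) 10: bivriizefiie
2. f -> v, p -> b, s -> z, t -> d / V _ V: fires at position(s) 9: bivriizeviie
surface: bivriizeviie

cell SUR=em, TOR=ta, VEL=fe, MOD=ma:
underlying: bivri-ize-ku-i-e
1. o -> e, u -> i / F C0 _: fires at position(s) 10: bivriizekiie
2. f -> v, p -> b, s -> z, t -> d / V _ V: no change
surface: bivriizekiie

cell SUR=em, TOR=zo, VEL=fe, MOD=ri:
underlying: bivri-aga-fu-i-e
1. o -> e, u -> i / F C0 _: no change
2. f -> v, p -> b, s -> z, t -> d / V _ V: fires at position(s) 9: bivriagavuie
surface: bivriagavuie

cell SUR=ta, TOR=zo, VEL=fe, MOD=ta:
underlying: bivri-k-fu-i-mf
1. o -> e, u -> i / F C0 _: fires at position(s) 8: bivrikfiimf
2. f -> v, p -> b, s -> z, t -> d / V _ V: no change
surface: bivrikfiimf

cell SUR=ib, TOR=un, VEL=lu, MOD=zo:
underlying: bivri-fem-e-fum
1. o -> e, u -> i / F C0 _: fires at position(s) 11: bivrifemefim
2. f -> v, p -> b, s -> z, t -> d / V _ V: fires at position(s) 6, 10: bivrivemevim
surface: bivrivemevim


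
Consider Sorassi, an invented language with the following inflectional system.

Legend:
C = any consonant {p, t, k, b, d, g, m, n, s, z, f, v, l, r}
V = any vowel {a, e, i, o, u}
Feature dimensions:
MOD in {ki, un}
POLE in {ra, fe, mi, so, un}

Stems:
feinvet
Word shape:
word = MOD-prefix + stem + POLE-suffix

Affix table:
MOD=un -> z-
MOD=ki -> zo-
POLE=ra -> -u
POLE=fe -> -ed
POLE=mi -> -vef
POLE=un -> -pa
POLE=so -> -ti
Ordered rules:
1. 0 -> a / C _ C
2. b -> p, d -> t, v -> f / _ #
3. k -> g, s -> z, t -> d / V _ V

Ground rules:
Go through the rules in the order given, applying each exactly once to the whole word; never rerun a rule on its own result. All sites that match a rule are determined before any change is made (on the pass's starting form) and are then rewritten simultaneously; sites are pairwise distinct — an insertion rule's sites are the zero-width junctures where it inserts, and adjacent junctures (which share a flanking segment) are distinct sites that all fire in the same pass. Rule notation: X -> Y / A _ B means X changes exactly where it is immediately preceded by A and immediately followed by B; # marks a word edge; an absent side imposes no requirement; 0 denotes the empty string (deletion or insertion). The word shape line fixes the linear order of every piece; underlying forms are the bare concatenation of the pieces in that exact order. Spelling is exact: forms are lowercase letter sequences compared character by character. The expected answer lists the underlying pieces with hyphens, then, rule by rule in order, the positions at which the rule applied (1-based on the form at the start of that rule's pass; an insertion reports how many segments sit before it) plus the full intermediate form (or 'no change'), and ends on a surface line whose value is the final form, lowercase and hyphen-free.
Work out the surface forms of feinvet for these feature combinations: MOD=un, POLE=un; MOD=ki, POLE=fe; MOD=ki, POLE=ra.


cell MOD=un, POLE=un:
underlying: z-feinvet-pa
1. 0 -> a / C _ C: inserts after position(s) 1, 5, 8: zafeinavetapa
2. b -> p, d -> t, v -> f / _ #: no change
3. k -> g, s -> z, t -> d / V _ V: fires at position(s) 10: zafeinavedapa
surface: zafeinavedapa

cell MOD=ki, POLE=fe:
underlying: zo-feinvet-ed
1. 0 -> a / C _ C: inserts after position(s) 6: zofeinaveted
2. b -> p, d -> t, v -> f / _ #: fires at position(s) 12: zofeinavetet
3. k -> g, s -> z, t -> d / V _ V: fires at position(s) 10: zofeinavedet
surface: zofeinavedet

cell MOD=ki, POLE=ra:
underlying: zo-feinvet-u
1. 0 -> a / C _ C: inserts after position(s) 6: zofeinavetu
2. b -> p, d -> t, v -> f / _ #: no change
3. k -> g, s -> z, t -> d / V _ V: fires at position(s) 10: zofeinavedu
surface: zofeinavedu


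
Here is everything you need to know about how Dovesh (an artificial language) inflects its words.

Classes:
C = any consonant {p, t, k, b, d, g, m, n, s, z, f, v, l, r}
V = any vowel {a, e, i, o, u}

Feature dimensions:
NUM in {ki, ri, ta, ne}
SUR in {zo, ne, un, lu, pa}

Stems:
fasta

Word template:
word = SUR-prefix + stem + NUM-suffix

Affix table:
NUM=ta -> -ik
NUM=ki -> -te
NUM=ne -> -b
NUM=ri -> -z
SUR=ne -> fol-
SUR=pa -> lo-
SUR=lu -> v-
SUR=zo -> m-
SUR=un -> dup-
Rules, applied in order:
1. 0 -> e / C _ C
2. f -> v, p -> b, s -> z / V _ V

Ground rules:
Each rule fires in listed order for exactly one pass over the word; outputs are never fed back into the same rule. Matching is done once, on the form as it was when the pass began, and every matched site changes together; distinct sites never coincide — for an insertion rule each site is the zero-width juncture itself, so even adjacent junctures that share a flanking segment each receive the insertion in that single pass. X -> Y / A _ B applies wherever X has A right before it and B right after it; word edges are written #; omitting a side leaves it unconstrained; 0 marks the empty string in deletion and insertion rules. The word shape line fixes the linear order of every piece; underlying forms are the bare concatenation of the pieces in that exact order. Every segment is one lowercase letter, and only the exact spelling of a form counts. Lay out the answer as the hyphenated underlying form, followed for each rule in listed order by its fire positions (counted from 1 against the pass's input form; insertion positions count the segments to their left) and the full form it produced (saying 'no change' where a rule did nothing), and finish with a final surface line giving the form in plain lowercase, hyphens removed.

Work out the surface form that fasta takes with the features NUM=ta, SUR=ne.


underlying: fol-fasta-ik
1. 0 -> e / C _ C: inserts after position(s) 3, 6: folefasetaik
2. f -> v, p -> b, s -> z / V _ V: fires at position(s) 5, 7: folevazetaik
surface: folevazetaik


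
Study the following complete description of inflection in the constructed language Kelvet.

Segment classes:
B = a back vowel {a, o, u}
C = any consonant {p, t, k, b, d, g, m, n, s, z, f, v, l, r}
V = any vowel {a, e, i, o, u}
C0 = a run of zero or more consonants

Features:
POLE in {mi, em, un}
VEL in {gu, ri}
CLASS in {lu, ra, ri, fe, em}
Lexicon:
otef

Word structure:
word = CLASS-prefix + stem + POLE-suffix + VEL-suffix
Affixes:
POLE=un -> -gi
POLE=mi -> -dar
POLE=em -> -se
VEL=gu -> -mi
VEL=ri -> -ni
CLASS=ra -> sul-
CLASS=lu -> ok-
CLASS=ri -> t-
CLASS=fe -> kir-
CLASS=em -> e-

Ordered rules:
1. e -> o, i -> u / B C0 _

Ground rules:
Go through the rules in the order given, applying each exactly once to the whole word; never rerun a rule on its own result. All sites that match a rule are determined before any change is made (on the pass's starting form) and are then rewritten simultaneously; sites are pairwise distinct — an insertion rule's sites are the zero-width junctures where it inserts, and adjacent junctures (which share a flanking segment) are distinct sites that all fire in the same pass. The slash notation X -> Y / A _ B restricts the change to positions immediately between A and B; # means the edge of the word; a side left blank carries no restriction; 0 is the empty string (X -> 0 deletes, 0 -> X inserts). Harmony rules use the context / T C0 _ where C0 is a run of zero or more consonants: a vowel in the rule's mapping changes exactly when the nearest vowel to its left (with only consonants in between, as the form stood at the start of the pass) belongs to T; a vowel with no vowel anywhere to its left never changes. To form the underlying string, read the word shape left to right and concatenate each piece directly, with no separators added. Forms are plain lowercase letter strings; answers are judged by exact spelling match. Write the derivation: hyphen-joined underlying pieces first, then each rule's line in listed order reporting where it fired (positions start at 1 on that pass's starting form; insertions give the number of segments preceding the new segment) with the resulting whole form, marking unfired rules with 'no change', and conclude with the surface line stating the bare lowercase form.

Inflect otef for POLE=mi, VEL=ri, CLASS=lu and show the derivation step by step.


underlying: ok-otef-dar-ni
1. e -> o, i -> u / B C0 _: fires at position(s) 5, 11: okotofdarnu
surface: okotofdarnu


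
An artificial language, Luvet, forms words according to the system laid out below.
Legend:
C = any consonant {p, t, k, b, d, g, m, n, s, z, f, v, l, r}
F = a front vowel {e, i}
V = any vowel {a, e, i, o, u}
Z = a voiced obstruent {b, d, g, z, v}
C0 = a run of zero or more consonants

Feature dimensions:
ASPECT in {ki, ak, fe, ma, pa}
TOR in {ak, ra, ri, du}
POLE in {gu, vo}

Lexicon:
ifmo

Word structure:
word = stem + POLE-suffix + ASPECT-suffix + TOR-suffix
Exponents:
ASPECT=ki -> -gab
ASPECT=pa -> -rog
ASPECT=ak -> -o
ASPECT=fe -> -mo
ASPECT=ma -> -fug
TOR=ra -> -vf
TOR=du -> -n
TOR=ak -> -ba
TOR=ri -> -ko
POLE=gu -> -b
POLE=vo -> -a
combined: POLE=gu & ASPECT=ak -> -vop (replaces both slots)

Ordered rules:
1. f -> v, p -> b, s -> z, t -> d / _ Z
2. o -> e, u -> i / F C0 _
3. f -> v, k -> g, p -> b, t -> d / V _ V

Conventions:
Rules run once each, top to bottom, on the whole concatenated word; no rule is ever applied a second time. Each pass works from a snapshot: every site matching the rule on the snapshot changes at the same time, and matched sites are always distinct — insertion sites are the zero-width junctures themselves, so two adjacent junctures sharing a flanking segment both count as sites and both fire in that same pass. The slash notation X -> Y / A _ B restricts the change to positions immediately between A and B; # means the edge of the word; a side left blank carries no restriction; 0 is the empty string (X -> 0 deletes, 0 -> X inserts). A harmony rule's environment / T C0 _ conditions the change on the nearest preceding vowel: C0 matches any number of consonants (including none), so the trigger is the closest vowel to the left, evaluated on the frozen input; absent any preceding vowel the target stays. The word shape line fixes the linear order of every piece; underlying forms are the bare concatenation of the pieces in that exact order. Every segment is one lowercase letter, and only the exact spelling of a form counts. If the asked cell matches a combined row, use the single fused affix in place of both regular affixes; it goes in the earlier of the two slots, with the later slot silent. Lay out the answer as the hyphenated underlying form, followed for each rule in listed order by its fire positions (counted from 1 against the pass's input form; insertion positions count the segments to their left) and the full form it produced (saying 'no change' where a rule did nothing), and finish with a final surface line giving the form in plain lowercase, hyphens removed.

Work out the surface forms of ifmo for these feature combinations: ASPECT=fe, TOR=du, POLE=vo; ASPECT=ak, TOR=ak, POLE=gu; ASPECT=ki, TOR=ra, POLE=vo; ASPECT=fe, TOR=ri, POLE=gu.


cell ASPECT=fe, TOR=du, POLE=vo:
underlying: ifmo-a-mo-n
1. f -> v, p -> b, s -> z, t -> d / _ Z: no change
2. o -> e, u -> i / F C0 _: fires at position(s) 4: ifmeamon
3. f -> v, k -> g, p -> b, t -> d / V _ V: no change
surface: ifmeamon

cell ASPECT=ak, TOR=ak, POLE=gu:
underlying: ifmo-vop-ba
1. f -> v, p -> b, s -> z, t -> d / _ Z: fires at position(s) 7: ifmovobba
2. o -> e, u -> i / F C0 _: fires at position(s) 4: ifmevobba
3. f -> v, k -> g, p -> b, t -> d / V _ V: no change
surface: ifmevobba

cell ASPECT=ki, TOR=ra, POLE=vo:
underlying: ifmo-a-gab-vf
1. f -> v, p -> b, s -> z, t -> d / _ Z: no change
2. o -> e, u -> i / F C0 _: fires at position(s) 4: ifmeagabvf
3. f -> v, k -> g, p -> b, t -> d / V _ V: no change
surface: ifmeagabvf

cell ASPECT=fe, TOR=ri, POLE=gu:
underlying: ifmo-b-mo-ko
1. f -> v, p -> b, s -> z, t -> d / _ Z: no change
2. o -> e, u -> i / F C0 _: fires at position(s) 4: ifmebmoko
3. f -> v, k -> g, p -> b, t -> d / V _ V: fires at position(s) 8: ifmebmogo
surface: ifmebmogo


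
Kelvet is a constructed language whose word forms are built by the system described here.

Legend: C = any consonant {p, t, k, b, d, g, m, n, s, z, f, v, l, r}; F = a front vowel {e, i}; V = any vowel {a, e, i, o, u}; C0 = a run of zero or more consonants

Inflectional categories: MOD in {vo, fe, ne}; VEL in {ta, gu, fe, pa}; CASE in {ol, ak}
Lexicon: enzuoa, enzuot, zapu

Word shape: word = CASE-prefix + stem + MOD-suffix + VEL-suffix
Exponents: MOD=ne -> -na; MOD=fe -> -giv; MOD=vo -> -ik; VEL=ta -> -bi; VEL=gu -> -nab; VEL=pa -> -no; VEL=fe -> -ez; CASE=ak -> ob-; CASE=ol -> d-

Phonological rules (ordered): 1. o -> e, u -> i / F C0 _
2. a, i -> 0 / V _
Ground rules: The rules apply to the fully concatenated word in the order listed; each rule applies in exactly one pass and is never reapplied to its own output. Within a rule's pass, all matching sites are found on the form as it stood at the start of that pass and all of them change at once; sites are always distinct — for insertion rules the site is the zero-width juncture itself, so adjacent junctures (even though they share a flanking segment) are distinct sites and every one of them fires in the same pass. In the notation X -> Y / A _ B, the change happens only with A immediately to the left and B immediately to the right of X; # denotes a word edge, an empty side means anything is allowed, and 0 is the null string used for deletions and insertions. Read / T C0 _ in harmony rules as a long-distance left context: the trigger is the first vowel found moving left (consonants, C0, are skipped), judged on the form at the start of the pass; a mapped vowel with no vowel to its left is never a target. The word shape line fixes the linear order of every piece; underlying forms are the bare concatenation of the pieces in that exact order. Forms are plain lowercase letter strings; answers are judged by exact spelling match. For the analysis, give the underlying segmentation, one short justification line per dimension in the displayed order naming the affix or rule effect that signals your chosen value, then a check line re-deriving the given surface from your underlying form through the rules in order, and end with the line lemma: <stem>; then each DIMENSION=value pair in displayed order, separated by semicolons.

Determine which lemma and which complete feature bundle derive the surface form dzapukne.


underlying: d-zapu-ik-no
MOD=vo - signalled by the affix -ik
VEL=pa - signalled by the affix -no
CASE=ol - signalled by the affix d-
check: dzapuikno -> dzapuikne -> dzapukne
lemma: zapu; MOD=vo; VEL=pa; CASE=ol


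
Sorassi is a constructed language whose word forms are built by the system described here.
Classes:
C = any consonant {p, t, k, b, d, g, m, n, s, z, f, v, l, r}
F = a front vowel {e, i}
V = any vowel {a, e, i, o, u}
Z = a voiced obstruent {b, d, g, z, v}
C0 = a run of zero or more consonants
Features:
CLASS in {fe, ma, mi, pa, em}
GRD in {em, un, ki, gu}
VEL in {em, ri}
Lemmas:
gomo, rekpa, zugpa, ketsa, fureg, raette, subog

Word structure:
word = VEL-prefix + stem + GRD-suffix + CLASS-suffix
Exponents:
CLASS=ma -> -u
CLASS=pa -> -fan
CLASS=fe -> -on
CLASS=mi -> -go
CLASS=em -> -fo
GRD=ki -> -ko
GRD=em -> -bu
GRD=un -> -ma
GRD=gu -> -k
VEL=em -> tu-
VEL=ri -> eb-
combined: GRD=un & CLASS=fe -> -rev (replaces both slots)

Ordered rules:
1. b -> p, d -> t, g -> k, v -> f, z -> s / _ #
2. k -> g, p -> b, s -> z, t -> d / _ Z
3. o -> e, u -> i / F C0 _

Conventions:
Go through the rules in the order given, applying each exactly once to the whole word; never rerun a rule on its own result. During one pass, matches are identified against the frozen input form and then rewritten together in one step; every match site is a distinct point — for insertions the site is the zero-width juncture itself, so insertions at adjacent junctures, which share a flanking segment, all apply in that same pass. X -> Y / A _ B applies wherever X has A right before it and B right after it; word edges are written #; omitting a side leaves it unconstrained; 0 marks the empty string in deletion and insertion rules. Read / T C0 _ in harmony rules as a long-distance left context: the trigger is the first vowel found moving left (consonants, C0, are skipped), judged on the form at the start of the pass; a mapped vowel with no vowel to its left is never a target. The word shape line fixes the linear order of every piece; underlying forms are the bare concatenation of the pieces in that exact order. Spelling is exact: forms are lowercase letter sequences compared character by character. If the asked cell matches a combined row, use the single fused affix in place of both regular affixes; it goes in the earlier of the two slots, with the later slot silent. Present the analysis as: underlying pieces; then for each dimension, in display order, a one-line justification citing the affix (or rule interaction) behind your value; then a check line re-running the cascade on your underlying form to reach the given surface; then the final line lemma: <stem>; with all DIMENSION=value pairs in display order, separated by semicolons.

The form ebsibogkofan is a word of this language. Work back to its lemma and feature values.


underlying: eb-subog-ko-fan
CLASS=pa - signalled by the affix -fan
GRD=ki - signalled by the affix -ko
VEL=ri - signalled by the affix eb-
check: ebsubogkofan -> ebsubogkofan -> ebsubogkofan -> ebsibogkofan
lemma: subog; CLASS=pa; GRD=ki; VEL=ri


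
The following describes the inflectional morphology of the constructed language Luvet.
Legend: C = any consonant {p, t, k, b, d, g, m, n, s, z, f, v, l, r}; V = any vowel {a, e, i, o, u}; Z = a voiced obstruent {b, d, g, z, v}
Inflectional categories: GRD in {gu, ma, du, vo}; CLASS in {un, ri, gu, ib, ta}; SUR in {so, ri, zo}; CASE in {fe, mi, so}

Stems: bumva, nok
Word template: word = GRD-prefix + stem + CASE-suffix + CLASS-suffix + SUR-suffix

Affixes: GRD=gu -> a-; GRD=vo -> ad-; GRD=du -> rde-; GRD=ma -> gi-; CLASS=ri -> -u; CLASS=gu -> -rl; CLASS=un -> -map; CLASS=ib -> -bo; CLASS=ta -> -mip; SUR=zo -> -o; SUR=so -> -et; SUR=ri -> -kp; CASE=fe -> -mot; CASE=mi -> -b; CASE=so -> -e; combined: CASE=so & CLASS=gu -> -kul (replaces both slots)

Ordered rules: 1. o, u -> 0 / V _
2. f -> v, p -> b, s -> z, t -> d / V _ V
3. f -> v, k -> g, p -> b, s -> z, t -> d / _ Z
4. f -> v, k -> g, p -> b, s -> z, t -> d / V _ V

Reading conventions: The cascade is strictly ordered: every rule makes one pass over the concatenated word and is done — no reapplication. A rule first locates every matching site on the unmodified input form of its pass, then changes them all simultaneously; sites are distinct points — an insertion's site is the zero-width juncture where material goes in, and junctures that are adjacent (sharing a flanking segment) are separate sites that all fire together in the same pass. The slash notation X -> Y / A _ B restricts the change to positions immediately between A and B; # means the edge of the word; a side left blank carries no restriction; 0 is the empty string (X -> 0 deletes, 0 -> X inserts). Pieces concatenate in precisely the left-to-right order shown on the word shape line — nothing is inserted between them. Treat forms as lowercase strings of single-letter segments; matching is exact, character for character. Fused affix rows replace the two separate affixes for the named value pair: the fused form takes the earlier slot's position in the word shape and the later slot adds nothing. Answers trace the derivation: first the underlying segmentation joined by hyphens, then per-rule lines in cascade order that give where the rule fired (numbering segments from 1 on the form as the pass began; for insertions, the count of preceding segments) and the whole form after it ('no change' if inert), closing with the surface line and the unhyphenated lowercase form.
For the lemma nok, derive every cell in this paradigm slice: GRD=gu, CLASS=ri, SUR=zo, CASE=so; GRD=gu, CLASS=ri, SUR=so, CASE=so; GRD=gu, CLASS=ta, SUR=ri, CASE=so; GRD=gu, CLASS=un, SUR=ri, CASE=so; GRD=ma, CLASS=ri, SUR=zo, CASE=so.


cell GRD=gu, CLASS=ri, SUR=zo, CASE=so:
underlying: a-nok-e-u-o
1. o, u -> 0 / V _: fires at position(s) 6, 7: anoke
2. f -> v, p -> b, s -> z, t -> d / V _ V: no change
3. f -> v, k -> g, p -> b, s -> z, t -> d / _ Z: no change
4. f -> v, k -> g, p -> b, s -> z, t -> d / V _ V: fires at position(s) 4: anoge
surface: anoge

cell GRD=gu, CLASS=ri, SUR=so, CASE=so:
underlying: a-nok-e-u-et
1. o, u -> 0 / V _: fires at position(s) 6: anokeet
2. f -> v, p -> b, s -> z, t -> d / V _ V: no change
3. f -> v, k -> g, p -> b, s -> z, t -> d / _ Z: no change
4. f -> v, k -> g, p -> b, s -> z, t -> d / V _ V: fires at position(s) 4: anogeet
surface: anogeet

cell GRD=gu, CLASS=ta, SUR=ri, CASE=so:
underlying: a-nok-e-mip-kp
1. o, u -> 0 / V _: no change
2. f -> v, p -> b, s -> z, t -> d / V _ V: no change
3. f -> v, k -> g, p -> b, s -> z, t -> d / _ Z: no change
4. f -> v, k -> g, p -> b, s -> z, t -> d / V _ V: fires at position(s) 4: anogemipkp
surface: anogemipkp

cell GRD=gu, CLASS=un, SUR=ri, CASE=so:
underlying: a-nok-e-map-kp
1. o, u -> 0 / V _: no change
2. f -> v, p -> b, s -> z, t -> d / V _ V: no change
3. f -> v, k -> g, p -> b, s -> z, t -> d / _ Z: no change
4. f -> v, k -> g, p -> b, s -> z, t -> d / V _ V: fires at position(s) 4: anogemapkp
surface: anogemapkp

cell GRD=ma, CLASS=ri, SUR=zo, CASE=so:
underlying: gi-nok-e-u-o
1. o, u -> 0 / V _: fires at position(s) 7, 8: ginoke
2. f -> v, p -> b, s -> z, t -> d / V _ V: no change
3. f -> v, k -> g, p -> b, s -> z, t -> d / _ Z: no change
4. f -> v, k -> g, p -> b, s -> z, t -> d / V _ V: fires at position(s) 5: ginoge
surface: ginoge


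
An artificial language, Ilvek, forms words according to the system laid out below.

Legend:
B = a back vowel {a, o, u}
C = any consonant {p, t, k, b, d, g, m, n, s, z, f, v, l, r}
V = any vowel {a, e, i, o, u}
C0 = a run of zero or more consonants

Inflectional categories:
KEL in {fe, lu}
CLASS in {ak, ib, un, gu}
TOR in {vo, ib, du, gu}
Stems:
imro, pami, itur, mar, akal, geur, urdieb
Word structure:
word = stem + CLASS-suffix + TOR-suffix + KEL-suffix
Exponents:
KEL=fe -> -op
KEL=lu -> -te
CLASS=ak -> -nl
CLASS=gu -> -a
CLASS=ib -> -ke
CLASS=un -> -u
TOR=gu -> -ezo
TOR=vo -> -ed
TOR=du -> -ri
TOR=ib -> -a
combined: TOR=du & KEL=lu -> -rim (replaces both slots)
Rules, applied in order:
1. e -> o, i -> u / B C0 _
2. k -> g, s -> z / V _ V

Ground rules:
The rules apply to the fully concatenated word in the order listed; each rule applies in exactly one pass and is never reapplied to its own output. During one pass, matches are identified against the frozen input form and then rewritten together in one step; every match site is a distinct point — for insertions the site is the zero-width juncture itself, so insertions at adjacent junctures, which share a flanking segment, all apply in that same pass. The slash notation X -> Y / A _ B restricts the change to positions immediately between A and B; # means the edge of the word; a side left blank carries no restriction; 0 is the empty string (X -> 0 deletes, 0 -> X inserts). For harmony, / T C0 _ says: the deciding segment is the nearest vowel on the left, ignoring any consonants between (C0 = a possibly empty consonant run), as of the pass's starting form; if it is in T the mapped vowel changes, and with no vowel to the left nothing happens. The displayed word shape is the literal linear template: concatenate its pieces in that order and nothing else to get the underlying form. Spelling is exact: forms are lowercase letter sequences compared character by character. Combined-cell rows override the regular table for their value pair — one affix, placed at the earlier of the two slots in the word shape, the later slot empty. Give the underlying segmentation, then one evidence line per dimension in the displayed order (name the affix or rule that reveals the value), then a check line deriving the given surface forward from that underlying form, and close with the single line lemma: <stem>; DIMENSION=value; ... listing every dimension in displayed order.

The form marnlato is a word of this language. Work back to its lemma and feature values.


underlying: mar-nl-a-te
KEL=lu - signalled by the affix -te
CLASS=ak - signalled by the affix -nl
TOR=ib - signalled by the affix -a
check: marnlate -> marnlato -> marnlato
lemma: mar; KEL=lu; CLASS=ak; TOR=ib


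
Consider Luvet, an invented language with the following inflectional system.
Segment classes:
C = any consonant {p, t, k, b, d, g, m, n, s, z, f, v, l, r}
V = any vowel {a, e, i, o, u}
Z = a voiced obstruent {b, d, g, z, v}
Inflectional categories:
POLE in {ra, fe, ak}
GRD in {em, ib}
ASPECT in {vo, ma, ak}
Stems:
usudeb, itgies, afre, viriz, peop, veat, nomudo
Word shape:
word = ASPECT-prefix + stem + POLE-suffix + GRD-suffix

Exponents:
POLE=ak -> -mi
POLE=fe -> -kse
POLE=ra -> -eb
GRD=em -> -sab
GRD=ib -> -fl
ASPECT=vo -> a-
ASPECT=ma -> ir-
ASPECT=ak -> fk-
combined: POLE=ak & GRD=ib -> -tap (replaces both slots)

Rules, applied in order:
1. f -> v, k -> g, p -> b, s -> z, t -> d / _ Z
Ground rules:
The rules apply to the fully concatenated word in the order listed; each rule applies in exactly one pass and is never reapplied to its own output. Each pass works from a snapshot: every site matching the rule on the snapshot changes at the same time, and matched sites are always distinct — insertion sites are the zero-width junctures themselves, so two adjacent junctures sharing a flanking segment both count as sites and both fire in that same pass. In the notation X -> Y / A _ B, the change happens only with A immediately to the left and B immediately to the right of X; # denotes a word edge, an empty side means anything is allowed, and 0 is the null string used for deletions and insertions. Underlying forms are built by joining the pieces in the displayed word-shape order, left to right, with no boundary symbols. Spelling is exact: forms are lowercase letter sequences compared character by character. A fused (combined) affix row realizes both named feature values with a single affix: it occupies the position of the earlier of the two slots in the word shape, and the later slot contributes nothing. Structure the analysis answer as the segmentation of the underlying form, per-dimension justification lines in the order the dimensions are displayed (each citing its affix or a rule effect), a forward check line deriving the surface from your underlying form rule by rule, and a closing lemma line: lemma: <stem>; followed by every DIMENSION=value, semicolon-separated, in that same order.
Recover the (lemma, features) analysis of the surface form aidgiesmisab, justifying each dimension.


underlying: a-itgies-mi-sab
POLE=ak - signalled by the affix -mi
GRD=em - signalled by the affix -sab
ASPECT=vo - signalled by the affix a-
check: aitgiesmisab -> aidgiesmisab
lemma: itgies; POLE=ak; GRD=em; ASPECT=vo


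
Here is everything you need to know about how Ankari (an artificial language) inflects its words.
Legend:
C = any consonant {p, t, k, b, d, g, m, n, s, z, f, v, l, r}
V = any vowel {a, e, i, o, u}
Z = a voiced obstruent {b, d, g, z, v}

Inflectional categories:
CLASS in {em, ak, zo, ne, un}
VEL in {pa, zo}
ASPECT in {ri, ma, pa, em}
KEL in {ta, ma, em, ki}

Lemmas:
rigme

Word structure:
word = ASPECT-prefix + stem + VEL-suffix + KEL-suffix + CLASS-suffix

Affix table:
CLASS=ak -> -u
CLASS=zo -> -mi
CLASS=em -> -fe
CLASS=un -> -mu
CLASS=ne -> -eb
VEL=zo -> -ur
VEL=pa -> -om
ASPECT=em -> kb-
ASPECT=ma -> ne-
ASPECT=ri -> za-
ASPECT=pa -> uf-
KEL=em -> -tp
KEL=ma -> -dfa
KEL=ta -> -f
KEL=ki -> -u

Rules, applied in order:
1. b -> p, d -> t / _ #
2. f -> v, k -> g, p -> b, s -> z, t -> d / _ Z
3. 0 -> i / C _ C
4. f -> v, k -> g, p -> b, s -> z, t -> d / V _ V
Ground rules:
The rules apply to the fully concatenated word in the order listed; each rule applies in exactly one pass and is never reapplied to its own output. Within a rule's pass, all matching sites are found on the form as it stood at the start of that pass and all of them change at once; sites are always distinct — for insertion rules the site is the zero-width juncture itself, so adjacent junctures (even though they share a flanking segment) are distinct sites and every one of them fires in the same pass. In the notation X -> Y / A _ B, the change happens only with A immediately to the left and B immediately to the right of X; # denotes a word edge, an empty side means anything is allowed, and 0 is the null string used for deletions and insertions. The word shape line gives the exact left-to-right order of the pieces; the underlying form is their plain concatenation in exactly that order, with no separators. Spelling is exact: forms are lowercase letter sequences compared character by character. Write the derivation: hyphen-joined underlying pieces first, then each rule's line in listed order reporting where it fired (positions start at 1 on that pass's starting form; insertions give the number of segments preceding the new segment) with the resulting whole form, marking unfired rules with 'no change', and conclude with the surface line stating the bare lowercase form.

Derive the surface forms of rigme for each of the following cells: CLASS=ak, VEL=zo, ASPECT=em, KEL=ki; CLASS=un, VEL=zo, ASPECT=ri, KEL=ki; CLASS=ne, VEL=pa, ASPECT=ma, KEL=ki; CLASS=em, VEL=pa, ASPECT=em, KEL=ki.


cell CLASS=ak, VEL=zo, ASPECT=em, KEL=ki:
underlying: kb-rigme-ur-u-u
1. b -> p, d -> t / _ #: no change
2. f -> v, k -> g, p -> b, s -> z, t -> d / _ Z: fires at position(s) 1: gbrigmeuruu
3. 0 -> i / C _ C: inserts after position(s) 1, 2, 5: gibirigimeuruu
4. f -> v, k -> g, p -> b, s -> z, t -> d / V _ V: no change
surface: gibirigimeuruu

cell CLASS=un, VEL=zo, ASPECT=ri, KEL=ki:
underlying: za-rigme-ur-u-mu
1. b -> p, d -> t / _ #: no change
2. f -> v, k -> g, p -> b, s -> z, t -> d / _ Z: no change
3. 0 -> i / C _ C: inserts after position(s) 5: zarigimeurumu
4. f -> v, k -> g, p -> b, s -> z, t -> d / V _ V: no change
surface: zarigimeurumu

cell CLASS=ne, VEL=pa, ASPECT=ma, KEL=ki:
underlying: ne-rigme-om-u-eb
1. b -> p, d -> t / _ #: fires at position(s) 12: nerigmeomuep
2. f -> v, k -> g, p -> b, s -> z, t -> d / _ Z: no change
3. 0 -> i / C _ C: inserts after position(s) 5: nerigimeomuep
4. f -> v, k -> g, p -> b, s -> z, t -> d / V _ V: no change
surface: nerigimeomuep

cell CLASS=em, VEL=pa, ASPECT=em, KEL=ki:
underlying: kb-rigme-om-u-fe
1. b -> p, d -> t / _ #: no change
2. f -> v, k -> g, p -> b, s -> z, t -> d / _ Z: fires at position(s) 1: gbrigmeomufe
3. 0 -> i / C _ C: inserts after position(s) 1, 2, 5: gibirigimeomufe
4. f -> v, k -> g, p -> b, s -> z, t -> d / V _ V: fires at position(s) 14: gibirigimeomuve
surface: gibirigimeomuve
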